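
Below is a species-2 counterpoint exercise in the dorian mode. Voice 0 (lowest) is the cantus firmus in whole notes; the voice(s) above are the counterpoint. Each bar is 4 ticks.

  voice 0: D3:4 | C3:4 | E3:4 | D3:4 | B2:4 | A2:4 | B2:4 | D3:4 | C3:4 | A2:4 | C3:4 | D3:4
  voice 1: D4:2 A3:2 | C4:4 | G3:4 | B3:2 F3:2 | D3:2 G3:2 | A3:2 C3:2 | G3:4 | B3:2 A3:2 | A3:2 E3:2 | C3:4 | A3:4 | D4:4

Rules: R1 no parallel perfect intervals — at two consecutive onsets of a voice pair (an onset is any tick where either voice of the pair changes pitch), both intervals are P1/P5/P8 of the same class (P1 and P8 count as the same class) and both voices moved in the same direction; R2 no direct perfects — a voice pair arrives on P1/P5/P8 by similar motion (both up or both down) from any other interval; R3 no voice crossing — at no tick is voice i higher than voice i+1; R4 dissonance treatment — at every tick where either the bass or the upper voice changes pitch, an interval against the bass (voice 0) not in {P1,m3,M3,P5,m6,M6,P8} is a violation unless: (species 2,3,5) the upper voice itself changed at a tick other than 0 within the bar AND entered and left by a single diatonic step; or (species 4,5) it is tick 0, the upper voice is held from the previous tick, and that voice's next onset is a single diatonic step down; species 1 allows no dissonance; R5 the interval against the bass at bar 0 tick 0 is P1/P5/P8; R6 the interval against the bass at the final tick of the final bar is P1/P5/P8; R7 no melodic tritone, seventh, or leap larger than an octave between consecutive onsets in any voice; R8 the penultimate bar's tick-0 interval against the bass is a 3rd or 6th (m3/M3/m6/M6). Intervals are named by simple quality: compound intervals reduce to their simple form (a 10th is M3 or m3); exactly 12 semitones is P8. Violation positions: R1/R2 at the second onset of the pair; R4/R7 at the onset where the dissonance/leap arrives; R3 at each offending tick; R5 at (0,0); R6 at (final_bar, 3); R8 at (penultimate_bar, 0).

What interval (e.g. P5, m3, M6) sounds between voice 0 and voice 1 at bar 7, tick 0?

voice 0=D3 voice 1=B3 -> M6

M6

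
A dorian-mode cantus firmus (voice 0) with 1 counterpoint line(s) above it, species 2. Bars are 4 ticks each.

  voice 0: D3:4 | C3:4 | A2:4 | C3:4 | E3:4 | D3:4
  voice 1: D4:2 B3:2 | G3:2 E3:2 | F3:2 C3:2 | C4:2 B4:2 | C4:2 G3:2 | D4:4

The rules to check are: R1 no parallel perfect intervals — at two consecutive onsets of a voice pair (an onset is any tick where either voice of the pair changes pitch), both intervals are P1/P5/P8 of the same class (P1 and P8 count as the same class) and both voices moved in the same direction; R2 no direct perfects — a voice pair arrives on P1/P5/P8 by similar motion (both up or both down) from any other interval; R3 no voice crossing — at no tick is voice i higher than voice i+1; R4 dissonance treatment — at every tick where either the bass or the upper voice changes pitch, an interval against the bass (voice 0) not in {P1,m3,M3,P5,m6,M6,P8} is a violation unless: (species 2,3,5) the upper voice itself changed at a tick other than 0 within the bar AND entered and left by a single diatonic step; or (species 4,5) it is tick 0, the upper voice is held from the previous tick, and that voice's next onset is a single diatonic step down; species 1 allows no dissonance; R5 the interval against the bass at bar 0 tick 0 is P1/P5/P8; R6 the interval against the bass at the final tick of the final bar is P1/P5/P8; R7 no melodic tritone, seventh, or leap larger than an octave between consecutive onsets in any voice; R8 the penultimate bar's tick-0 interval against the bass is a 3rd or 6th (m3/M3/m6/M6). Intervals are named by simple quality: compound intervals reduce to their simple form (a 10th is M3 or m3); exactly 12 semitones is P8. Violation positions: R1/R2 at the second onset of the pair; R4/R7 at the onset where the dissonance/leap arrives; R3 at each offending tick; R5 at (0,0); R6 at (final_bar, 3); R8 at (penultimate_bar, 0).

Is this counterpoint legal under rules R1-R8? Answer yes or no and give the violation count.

No (5 violations)

bar 0: v0=D3 v1=D4 (P8)
bar 1: v0=C3 v1=G3 (P5)
bar 2: v0=A2 v1=F3 (m6)
bar 3: v0=C3 v1=C4 (P8)
bar 4: v0=E3 v1=C4 (m6)
bar 5: v0=D3 v1=D4 (P8)
  R2 @ bar1.0: D3/B3 M6 -> C3/G3 P5 similar
  R2 @ bar3.0: A2/C3 m3 -> C3/C4 P8 similar
  R4 @ bar3.2: C3/B4 M7 untreated
  R7 @ bar3.2: C4->B4 leap 11st
  R7 @ bar4.0: B4->C4 leap 11st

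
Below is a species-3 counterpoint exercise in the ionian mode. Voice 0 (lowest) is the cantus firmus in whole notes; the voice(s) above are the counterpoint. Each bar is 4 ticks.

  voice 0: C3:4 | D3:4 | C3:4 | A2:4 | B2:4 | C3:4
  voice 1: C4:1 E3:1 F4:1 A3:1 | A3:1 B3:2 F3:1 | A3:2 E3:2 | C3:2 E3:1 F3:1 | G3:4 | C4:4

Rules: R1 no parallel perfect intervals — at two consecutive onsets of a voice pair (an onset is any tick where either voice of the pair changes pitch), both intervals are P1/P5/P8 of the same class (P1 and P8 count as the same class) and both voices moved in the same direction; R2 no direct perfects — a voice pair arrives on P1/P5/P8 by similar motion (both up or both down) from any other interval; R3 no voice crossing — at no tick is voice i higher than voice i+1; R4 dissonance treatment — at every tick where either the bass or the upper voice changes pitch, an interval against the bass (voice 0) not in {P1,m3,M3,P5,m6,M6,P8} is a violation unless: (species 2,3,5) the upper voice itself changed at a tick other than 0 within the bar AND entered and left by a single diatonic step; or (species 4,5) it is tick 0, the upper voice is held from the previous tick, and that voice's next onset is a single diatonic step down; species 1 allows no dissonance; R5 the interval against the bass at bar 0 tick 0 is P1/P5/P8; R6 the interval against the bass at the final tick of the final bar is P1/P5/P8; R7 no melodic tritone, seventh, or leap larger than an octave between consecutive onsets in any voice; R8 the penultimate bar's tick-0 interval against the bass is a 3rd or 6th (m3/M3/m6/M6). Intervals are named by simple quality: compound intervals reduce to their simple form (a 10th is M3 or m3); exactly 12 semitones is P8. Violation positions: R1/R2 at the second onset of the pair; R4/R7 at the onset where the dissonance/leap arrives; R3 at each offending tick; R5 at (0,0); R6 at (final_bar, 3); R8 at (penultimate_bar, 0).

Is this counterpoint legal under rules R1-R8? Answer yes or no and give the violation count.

No (4 violations)

bar 0: v0=C3 v1=C4 (P8)
bar 1: v0=D3 v1=A3 (P5)
bar 2: v0=C3 v1=A3 (M6)
bar 3: v0=A2 v1=C3 (m3)
bar 4: v0=B2 v1=G3 (m6)
bar 5: v0=C3 v1=C4 (P8)
  R4 @ bar0.2: C3/F4 P4 untreated
  R7 @ bar0.2: E3->F4 leap 13st
  R7 @ bar1.3: B3->F3 leap 6st
  R2 @ bar5.0: B2/G3 m6 -> C3/C4 P8 similar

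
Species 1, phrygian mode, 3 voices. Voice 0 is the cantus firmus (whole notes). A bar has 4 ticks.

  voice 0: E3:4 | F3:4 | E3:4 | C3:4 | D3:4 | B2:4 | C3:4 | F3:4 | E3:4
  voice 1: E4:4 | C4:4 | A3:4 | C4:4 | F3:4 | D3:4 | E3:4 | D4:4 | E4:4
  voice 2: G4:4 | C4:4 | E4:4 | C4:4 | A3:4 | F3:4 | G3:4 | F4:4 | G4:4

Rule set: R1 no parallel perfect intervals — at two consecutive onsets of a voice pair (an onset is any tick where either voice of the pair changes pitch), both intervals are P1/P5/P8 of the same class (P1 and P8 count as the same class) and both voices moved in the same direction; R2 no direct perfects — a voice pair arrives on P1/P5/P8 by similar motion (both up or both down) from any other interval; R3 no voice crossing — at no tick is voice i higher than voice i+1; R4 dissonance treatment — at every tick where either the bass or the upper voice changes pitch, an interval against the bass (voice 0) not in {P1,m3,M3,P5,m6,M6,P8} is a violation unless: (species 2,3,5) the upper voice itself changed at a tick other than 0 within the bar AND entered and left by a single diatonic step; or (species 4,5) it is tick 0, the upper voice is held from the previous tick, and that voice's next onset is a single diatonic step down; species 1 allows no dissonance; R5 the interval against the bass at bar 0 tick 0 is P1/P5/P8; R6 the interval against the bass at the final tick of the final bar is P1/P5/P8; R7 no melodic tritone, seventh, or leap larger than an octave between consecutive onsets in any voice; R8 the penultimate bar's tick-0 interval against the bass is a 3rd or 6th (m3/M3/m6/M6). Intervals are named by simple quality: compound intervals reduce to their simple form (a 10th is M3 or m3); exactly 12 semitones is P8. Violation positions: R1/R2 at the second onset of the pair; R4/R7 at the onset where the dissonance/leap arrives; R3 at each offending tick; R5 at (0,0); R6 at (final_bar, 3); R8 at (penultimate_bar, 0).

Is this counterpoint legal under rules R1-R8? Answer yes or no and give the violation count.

bar 0: v0=E3 v1=E4 v2=G4 (m3)
bar 1: v0=F3 v1=C4 v2=C4 (P5)
bar 2: v0=E3 v1=A3 v2=E4 (P8)
bar 3: v0=C3 v1=C4 v2=C4 (P8)
bar 4: v0=D3 v1=F3 v2=A3 (P5)
bar 5: v0=B2 v1=D3 v2=F3 (TT)
bar 6: v0=C3 v1=E3 v2=G3 (P5)
bar 7: v0=F3 v1=D4 v2=F4 (P8)
bar 8: v0=E3 v1=E4 v2=G4 (m3)
  R5 @ bar0.0: opens on m3
  R2 @ bar1.0: E4/G4 m3 -> C4/C4 P1 similar
  R4 @ bar2.0: E3/A3 P4 untreated
  R1 @ bar3.0: E3/E4 P8 -> C3/C4 P8 similar
  R4 @ bar5.0: B2/F3 TT untreated
  R2 @ bar6.0: B2/F3 TT -> C3/G3 P5 similar
  R2 @ bar7.0: C3/G3 P5 -> F3/F4 P8 similar
  R7 @ bar7.0: E3->D4 leap 10st
  R7 @ bar7.0: G3->F4 leap 10st
  R8 @ bar7.0: penult P8 not 3rd/6th
  R6 @ bar8.3: closes on m3

No (11 violations)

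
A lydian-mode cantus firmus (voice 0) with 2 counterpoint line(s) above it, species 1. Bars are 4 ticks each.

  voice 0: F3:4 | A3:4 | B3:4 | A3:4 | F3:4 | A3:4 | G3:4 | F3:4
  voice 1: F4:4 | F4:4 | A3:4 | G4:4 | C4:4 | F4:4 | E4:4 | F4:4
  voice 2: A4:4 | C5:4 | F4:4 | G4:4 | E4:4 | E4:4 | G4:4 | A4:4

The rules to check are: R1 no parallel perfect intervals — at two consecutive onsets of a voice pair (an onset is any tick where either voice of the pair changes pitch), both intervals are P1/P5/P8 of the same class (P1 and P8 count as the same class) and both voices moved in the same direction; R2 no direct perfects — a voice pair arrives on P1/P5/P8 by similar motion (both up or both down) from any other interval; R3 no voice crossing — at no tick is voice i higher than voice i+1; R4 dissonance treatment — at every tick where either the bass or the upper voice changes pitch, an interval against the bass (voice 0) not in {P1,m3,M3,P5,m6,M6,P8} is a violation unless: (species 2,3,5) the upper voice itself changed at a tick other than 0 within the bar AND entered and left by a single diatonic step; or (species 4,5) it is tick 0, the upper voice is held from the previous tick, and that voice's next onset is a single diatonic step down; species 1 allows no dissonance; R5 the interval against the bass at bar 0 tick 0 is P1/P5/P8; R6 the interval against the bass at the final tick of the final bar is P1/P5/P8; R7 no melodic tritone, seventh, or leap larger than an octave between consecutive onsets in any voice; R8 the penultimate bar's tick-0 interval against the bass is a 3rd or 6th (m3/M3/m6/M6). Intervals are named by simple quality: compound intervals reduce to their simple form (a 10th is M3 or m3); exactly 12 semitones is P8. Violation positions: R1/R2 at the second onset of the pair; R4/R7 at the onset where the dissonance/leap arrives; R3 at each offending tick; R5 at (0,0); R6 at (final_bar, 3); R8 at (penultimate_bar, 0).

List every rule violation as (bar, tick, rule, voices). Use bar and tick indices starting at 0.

bar 0: v0=F3 v1=F4 v2=A4 downbeat M3
bar 1: v0=A3 v1=F4 v2=C5 downbeat m3
bar 2: v0=B3 v1=A3 v2=F4 downbeat TT
bar 3: v0=A3 v1=G4 v2=G4 downbeat m7
bar 4: v0=F3 v1=C4 v2=E4 downbeat M7
bar 5: v0=A3 v1=F4 v2=E4 downbeat P5
bar 6: v0=G3 v1=E4 v2=G4 downbeat P8
bar 7: v0=F3 v1=F4 v2=A4 downbeat M3
  -> R5 @ bar 0 tick 0 v(0, 2): opens on M3
  -> R3 @ bar 2 tick 0 v(0, 1): B3 above A3
  -> R4 @ bar 2 tick 0 v(0, 1): B3/A3 M2 untreated
  -> R4 @ bar 2 tick 0 v(0, 2): B3/F4 TT untreated
  -> R3 @ bar 2 tick 1 v(0, 1): B3 above A3
  -> R3 @ bar 2 tick 2 v(0, 1): B3 above A3
  -> R3 @ bar 2 tick 3 v(0, 1): B3 above A3
  -> R2 @ bar 3 tick 0 v(1, 2): A3/F4 m6 -> G4/G4 P1 similar
  -> R4 @ bar 3 tick 0 v(0, 1): A3/G4 m7 untreated
  -> R4 @ bar 3 tick 0 v(0, 2): A3/G4 m7 untreated
  -> R7 @ bar 3 tick 0 v(1,): A3->G4 leap 10st
  -> R2 @ bar 4 tick 0 v(0, 1): A3/G4 m7 -> F3/C4 P5 similar
  -> R4 @ bar 4 tick 0 v(0, 2): F3/E4 M7 untreated
  -> R3 @ bar 5 tick 0 v(1, 2): F4 above E4
  -> R3 @ bar 5 tick 1 v(1, 2): F4 above E4
  -> R3 @ bar 5 tick 2 v(1, 2): F4 above E4
  -> R3 @ bar 5 tick 3 v(1, 2): F4 above E4
  -> R8 @ bar 6 tick 0 v(0, 2): penult P8 not 3rd/6th
  -> R6 @ bar 7 tick 3 v(0, 2): closes on M3

(0, 0, R5, (0, 2))
(2, 0, R3, (0, 1))
(2, 0, R4, (0, 1))
(2, 0, R4, (0, 2))
(2, 1, R3, (0, 1))
(2, 2, R3, (0, 1))
(2, 3, R3, (0, 1))
(3, 0, R2, (1, 2))
(3, 0, R4, (0, 1))
(3, 0, R4, (0, 2))
(3, 0, R7, (1,))
(4, 0, R2, (0, 1))
(4, 0, R4, (0, 2))
(5, 0, R3, (1, 2))
(5, 1, R3, (1, 2))
(5, 2, R3, (1, 2))
(5, 3, R3, (1, 2))
(6, 0, R8, (0, 2))
(7, 3, R6, (0, 2))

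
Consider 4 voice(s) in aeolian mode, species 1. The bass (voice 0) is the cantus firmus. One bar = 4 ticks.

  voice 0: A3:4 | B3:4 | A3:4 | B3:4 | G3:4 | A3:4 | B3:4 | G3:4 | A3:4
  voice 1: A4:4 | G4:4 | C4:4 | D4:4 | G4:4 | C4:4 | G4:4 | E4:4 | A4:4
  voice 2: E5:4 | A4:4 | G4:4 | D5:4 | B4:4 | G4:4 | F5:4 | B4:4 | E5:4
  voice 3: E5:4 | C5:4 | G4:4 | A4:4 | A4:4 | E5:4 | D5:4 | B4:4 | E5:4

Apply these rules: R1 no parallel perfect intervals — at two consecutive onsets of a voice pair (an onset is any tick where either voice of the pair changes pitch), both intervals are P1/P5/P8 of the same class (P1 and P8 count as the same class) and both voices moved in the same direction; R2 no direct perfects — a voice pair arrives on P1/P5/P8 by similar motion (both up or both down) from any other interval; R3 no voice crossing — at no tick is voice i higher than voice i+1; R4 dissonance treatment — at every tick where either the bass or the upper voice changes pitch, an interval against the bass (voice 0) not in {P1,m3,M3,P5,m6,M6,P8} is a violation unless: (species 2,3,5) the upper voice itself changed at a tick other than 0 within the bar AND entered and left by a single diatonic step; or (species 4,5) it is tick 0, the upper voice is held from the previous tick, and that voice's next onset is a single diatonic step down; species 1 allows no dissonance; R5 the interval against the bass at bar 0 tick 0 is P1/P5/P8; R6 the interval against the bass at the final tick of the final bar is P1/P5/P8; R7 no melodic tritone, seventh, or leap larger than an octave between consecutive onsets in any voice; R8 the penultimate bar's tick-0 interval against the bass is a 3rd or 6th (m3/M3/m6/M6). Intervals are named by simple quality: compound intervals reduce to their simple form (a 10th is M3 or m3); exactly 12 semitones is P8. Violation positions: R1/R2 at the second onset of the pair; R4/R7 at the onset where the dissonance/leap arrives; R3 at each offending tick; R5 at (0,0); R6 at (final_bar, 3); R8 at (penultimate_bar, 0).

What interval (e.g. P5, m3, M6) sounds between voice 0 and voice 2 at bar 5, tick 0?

voice 0=A3 voice 2=G4 -> m7

m7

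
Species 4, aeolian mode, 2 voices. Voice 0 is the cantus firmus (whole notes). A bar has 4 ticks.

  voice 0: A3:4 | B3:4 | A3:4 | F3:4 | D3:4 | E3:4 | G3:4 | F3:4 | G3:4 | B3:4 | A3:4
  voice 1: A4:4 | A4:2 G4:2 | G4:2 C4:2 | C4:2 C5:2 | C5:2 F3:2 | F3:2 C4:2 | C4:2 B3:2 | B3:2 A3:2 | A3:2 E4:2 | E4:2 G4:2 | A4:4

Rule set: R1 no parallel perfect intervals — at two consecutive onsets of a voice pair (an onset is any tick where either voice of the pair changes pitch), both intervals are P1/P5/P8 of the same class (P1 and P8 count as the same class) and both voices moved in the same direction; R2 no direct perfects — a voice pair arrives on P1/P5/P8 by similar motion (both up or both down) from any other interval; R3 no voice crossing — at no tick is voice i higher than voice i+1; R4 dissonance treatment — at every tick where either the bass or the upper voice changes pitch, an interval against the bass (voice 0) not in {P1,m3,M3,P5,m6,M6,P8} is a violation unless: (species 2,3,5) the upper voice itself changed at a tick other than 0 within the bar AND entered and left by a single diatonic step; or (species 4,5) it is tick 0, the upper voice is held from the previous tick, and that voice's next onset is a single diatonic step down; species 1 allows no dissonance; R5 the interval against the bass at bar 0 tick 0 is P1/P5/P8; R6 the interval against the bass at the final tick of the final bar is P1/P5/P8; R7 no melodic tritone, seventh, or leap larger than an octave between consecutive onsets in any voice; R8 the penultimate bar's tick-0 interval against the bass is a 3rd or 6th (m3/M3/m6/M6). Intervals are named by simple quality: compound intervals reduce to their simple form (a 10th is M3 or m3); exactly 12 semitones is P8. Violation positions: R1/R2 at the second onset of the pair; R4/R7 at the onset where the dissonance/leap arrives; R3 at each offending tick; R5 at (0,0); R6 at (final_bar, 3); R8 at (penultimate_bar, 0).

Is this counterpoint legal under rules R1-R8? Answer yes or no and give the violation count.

No (7 violations)

bar 0: v0=A3 v1=A4 (P8)
bar 1: v0=B3 v1=A4 (m7)
bar 2: v0=A3 v1=G4 (m7)
bar 3: v0=F3 v1=C4 (P5)
bar 4: v0=D3 v1=C5 (m7)
bar 5: v0=E3 v1=F3 (m2)
bar 6: v0=G3 v1=C4 (P4)
bar 7: v0=F3 v1=B3 (TT)
bar 8: v0=G3 v1=A3 (M2)
bar 9: v0=B3 v1=E4 (P4)
bar 10: v0=A3 v1=A4 (P8)
  R4 @ bar2.0: A3/G4 m7 untreated
  R4 @ bar4.0: D3/C5 m7 untreated
  R7 @ bar4.2: C5->F3 leap 19st
  R4 @ bar5.0: E3/F3 m2 untreated
  R4 @ bar8.0: G3/A3 M2 untreated
  R4 @ bar9.0: B3/E4 P4 untreated
  R8 @ bar9.0: penult P4 not 3rd/6th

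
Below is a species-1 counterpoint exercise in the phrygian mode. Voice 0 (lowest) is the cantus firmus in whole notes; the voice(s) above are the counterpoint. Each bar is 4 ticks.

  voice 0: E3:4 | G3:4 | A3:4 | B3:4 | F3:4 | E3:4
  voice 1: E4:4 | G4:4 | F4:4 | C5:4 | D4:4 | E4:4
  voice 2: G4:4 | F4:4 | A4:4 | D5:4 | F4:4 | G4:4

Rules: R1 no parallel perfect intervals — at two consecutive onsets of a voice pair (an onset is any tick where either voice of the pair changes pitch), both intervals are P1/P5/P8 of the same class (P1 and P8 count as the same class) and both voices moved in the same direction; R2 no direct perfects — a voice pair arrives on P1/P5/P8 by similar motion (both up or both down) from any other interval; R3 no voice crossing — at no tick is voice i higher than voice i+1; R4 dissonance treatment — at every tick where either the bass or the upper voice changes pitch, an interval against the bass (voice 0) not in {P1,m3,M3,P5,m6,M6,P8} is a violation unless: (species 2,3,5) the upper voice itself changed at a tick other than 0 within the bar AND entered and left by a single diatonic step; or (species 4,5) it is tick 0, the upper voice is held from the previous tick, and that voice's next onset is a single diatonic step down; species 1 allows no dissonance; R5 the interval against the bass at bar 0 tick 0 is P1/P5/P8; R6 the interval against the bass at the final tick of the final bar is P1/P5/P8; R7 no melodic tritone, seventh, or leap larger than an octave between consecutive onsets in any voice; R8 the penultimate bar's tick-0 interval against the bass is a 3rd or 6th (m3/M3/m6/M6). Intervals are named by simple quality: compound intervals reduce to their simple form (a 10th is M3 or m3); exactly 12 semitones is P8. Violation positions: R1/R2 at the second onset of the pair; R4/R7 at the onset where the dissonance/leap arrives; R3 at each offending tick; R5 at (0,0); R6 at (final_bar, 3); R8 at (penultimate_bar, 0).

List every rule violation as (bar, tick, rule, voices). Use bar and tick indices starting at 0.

bar 0: v0=E3 v1=E4 v2=G4 downbeat m3
bar 1: v0=G3 v1=G4 v2=F4 downbeat m7
bar 2: v0=A3 v1=F4 v2=A4 downbeat P8
bar 3: v0=B3 v1=C5 v2=D5 downbeat m3
bar 4: v0=F3 v1=D4 v2=F4 downbeat P8
bar 5: v0=E3 v1=E4 v2=G4 downbeat m3
  -> R5 @ bar 0 tick 0 v(0, 2): opens on m3
  -> R1 @ bar 1 tick 0 v(0, 1): E3/E4 P8 -> G3/G4 P8 similar
  -> R3 @ bar 1 tick 0 v(1, 2): G4 above F4
  -> R4 @ bar 1 tick 0 v(0, 2): G3/F4 m7 untreated
  -> R3 @ bar 1 tick 1 v(1, 2): G4 above F4
  -> R3 @ bar 1 tick 2 v(1, 2): G4 above F4
  -> R3 @ bar 1 tick 3 v(1, 2): G4 above F4
  -> R2 @ bar 2 tick 0 v(0, 2): G3/F4 m7 -> A3/A4 P8 similar
  -> R4 @ bar 3 tick 0 v(0, 1): B3/C5 m2 untreated
  -> R2 @ bar 4 tick 0 v(0, 2): B3/D5 m3 -> F3/F4 P8 similar
  -> R7 @ bar 4 tick 0 v(0,): B3->F3 leap 6st
  -> R7 @ bar 4 tick 0 v(1,): C5->D4 leap 10st
  -> R8 @ bar 4 tick 0 v(0, 2): penult P8 not 3rd/6th
  -> R6 @ bar 5 tick 3 v(0, 2): closes on m3

(0, 0, R5, (0, 2))
(1, 0, R1, (0, 1))
(1, 0, R3, (1, 2))
(1, 0, R4, (0, 2))
(1, 1, R3, (1, 2))
(1, 2, R3, (1, 2))
(1, 3, R3, (1, 2))
(2, 0, R2, (0, 2))
(3, 0, R4, (0, 1))
(4, 0, R2, (0, 2))
(4, 0, R7, (0,))
(4, 0, R7, (1,))
(4, 0, R8, (0, 2))
(5, 3, R6, (0, 2))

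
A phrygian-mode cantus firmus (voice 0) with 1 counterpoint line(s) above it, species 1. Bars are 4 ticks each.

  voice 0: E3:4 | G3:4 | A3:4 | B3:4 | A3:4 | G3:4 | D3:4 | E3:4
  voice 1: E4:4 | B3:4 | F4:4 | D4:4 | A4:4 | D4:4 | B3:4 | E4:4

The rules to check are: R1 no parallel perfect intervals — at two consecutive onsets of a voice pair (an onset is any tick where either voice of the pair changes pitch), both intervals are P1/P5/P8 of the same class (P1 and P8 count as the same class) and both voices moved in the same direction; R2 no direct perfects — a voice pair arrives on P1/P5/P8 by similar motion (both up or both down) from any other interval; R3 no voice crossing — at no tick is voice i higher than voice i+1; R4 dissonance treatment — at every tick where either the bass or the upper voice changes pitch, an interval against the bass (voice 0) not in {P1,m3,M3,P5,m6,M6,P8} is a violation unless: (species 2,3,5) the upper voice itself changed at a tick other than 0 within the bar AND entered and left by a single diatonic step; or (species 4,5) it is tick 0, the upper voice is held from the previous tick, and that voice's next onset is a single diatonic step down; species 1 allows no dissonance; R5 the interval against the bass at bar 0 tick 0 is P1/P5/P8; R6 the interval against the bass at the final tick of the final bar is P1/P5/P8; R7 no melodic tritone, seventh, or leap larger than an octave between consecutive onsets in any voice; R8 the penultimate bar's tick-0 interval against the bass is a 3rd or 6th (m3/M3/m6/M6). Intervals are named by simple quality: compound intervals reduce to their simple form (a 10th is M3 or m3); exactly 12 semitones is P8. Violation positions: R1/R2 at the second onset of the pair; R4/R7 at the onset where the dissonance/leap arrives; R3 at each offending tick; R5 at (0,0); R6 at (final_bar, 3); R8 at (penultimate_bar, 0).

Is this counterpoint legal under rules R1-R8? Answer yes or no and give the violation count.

bar 0: v0=E3 v1=E4 (P8)
bar 1: v0=G3 v1=B3 (M3)
bar 2: v0=A3 v1=F4 (m6)
bar 3: v0=B3 v1=D4 (m3)
bar 4: v0=A3 v1=A4 (P8)
bar 5: v0=G3 v1=D4 (P5)
bar 6: v0=D3 v1=B3 (M6)
bar 7: v0=E3 v1=E4 (P8)
  R7 @ bar2.0: B3->F4 leap 6st
  R2 @ bar5.0: A3/A4 P8 -> G3/D4 P5 similar
  R2 @ bar7.0: D3/B3 M6 -> E3/E4 P8 similar

No (3 violations)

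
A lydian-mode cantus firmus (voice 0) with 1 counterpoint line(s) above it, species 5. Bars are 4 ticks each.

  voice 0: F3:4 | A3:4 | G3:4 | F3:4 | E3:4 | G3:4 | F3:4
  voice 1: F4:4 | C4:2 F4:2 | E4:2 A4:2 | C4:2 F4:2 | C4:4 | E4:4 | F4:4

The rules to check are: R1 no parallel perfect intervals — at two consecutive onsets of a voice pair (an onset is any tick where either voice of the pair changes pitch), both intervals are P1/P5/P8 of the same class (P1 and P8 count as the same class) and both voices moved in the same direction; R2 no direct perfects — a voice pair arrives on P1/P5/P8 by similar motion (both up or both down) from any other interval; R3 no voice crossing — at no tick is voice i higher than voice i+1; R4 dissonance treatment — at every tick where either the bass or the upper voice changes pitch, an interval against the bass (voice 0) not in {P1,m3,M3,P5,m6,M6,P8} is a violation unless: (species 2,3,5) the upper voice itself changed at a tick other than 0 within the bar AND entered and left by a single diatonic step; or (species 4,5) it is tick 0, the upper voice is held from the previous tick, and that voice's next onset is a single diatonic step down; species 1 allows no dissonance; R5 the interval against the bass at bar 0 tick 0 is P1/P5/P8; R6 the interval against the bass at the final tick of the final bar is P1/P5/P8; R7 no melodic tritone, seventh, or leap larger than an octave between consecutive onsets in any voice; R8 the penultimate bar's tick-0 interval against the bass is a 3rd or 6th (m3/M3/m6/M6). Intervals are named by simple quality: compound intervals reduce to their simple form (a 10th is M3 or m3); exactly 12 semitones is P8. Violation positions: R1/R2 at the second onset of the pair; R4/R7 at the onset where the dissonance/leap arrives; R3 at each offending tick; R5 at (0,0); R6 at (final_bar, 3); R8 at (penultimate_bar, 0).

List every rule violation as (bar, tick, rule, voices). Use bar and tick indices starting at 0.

(2, 2, R4, (0, 1))
(3, 0, R2, (0, 1))

bar 0: v0=F3 v1=F4 downbeat P8
bar 1: v0=A3 v1=C4 downbeat m3
bar 2: v0=G3 v1=E4 downbeat M6
bar 3: v0=F3 v1=C4 downbeat P5
bar 4: v0=E3 v1=C4 downbeat m6
bar 5: v0=G3 v1=E4 downbeat M6
bar 6: v0=F3 v1=F4 downbeat P8
  -> R4 @ bar 2 tick 2 v(0, 1): G3/A4 M2 untreated
  -> R2 @ bar 3 tick 0 v(0, 1): G3/A4 M2 -> F3/C4 P5 similar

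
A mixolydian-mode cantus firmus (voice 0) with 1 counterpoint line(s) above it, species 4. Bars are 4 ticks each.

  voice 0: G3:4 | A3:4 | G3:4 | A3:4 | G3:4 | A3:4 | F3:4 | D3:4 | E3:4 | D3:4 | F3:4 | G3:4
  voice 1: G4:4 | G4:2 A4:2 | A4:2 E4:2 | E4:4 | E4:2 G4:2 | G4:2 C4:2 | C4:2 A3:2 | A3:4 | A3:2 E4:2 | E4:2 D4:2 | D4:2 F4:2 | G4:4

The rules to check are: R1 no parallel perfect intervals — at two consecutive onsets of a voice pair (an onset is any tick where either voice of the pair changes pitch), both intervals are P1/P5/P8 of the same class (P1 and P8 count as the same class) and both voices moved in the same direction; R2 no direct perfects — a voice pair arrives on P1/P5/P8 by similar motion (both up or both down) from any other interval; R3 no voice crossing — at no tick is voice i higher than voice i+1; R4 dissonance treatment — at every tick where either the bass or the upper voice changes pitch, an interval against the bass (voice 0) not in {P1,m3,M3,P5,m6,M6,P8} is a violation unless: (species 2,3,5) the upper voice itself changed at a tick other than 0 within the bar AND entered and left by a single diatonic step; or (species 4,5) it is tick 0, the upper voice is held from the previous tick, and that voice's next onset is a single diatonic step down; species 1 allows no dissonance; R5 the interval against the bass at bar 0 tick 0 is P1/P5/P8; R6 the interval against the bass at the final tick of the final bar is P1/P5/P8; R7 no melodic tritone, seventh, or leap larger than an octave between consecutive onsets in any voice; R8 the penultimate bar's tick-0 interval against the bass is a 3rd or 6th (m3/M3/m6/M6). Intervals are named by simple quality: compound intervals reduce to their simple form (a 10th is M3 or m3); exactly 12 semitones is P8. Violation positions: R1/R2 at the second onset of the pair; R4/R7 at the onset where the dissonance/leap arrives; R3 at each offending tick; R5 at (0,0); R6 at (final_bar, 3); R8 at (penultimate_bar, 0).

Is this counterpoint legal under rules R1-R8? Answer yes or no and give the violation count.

No (5 violations)

bar 0: v0=G3 v1=G4 (P8)
bar 1: v0=A3 v1=G4 (m7)
bar 2: v0=G3 v1=A4 (M2)
bar 3: v0=A3 v1=E4 (P5)
bar 4: v0=G3 v1=E4 (M6)
bar 5: v0=A3 v1=G4 (m7)
bar 6: v0=F3 v1=C4 (P5)
bar 7: v0=D3 v1=A3 (P5)
bar 8: v0=E3 v1=A3 (P4)
bar 9: v0=D3 v1=E4 (M2)
bar 10: v0=F3 v1=D4 (M6)
bar 11: v0=G3 v1=G4 (P8)
  R4 @ bar1.0: A3/G4 m7 untreated
  R4 @ bar2.0: G3/A4 M2 untreated
  R4 @ bar5.0: A3/G4 m7 untreated
  R4 @ bar8.0: E3/A3 P4 untreated
  R1 @ bar11.0: F3/F4 P8 -> G3/G4 P8 similar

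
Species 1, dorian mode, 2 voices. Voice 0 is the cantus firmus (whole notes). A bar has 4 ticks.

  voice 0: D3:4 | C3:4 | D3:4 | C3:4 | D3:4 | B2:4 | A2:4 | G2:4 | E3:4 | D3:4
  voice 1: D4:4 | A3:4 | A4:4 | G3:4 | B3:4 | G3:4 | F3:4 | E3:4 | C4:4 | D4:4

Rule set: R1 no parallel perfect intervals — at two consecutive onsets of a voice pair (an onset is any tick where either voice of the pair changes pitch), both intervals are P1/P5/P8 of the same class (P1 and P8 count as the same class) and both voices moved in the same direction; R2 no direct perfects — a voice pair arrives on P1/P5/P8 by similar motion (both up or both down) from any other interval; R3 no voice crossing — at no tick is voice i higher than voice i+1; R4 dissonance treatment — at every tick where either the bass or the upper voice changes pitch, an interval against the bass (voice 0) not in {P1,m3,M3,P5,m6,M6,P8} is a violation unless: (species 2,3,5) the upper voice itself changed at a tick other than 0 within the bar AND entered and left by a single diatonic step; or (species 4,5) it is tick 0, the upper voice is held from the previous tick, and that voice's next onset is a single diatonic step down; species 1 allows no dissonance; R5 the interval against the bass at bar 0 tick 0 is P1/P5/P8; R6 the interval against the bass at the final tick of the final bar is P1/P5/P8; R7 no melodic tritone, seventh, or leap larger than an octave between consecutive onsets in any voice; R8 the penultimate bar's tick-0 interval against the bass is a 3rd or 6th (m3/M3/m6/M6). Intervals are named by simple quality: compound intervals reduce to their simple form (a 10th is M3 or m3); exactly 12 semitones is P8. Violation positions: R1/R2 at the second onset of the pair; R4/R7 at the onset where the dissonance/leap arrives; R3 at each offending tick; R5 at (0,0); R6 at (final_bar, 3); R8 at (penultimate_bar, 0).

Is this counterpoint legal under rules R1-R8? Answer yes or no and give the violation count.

bar 0: v0=D3 v1=D4 (P8)
bar 1: v0=C3 v1=A3 (M6)
bar 2: v0=D3 v1=A4 (P5)
bar 3: v0=C3 v1=G3 (P5)
bar 4: v0=D3 v1=B3 (M6)
bar 5: v0=B2 v1=G3 (m6)
bar 6: v0=A2 v1=F3 (m6)
bar 7: v0=G2 v1=E3 (M6)
bar 8: v0=E3 v1=C4 (m6)
bar 9: v0=D3 v1=D4 (P8)
  R2 @ bar2.0: C3/A3 M6 -> D3/A4 P5 similar
  R1 @ bar3.0: D3/A4 P5 -> C3/G3 P5 similar
  R7 @ bar3.0: A4->G3 leap 14st

No (3 violations)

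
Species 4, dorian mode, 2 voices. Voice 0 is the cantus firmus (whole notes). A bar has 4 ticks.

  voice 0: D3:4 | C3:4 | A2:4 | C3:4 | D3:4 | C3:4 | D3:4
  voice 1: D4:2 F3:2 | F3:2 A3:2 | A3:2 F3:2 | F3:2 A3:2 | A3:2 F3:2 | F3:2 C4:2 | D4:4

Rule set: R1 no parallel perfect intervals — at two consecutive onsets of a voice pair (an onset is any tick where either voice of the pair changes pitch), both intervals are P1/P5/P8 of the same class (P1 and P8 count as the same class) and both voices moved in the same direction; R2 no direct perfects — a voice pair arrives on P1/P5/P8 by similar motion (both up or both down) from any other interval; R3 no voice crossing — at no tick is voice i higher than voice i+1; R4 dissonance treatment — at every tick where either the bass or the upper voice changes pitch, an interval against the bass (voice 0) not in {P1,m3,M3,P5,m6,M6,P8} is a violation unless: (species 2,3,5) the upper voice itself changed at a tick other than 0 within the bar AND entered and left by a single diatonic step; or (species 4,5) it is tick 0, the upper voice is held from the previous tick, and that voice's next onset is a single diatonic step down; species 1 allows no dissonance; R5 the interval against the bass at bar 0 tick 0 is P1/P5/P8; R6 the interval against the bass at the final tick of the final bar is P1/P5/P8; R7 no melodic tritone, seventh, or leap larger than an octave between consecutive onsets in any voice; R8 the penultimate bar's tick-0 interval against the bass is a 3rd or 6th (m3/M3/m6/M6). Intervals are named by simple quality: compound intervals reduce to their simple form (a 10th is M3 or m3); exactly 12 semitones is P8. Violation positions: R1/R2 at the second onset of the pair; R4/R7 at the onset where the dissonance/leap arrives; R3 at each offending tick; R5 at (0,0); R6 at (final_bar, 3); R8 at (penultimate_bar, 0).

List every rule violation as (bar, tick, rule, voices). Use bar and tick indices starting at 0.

(1, 0, R4, (0, 1))
(3, 0, R4, (0, 1))
(5, 0, R4, (0, 1))
(5, 0, R8, (0, 1))
(6, 0, R1, (0, 1))

bar 0: v0=D3 v1=D4 downbeat P8
bar 1: v0=C3 v1=F3 downbeat P4
bar 2: v0=A2 v1=A3 downbeat P8
bar 3: v0=C3 v1=F3 downbeat P4
bar 4: v0=D3 v1=A3 downbeat P5
bar 5: v0=C3 v1=F3 downbeat P4
bar 6: v0=D3 v1=D4 downbeat P8
  -> R4 @ bar 1 tick 0 v(0, 1): C3/F3 P4 untreated
  -> R4 @ bar 3 tick 0 v(0, 1): C3/F3 P4 untreated
  -> R4 @ bar 5 tick 0 v(0, 1): C3/F3 P4 untreated
  -> R8 @ bar 5 tick 0 v(0, 1): penult P4 not 3rd/6th
  -> R1 @ bar 6 tick 0 v(0, 1): C3/C4 P8 -> D3/D4 P8 similar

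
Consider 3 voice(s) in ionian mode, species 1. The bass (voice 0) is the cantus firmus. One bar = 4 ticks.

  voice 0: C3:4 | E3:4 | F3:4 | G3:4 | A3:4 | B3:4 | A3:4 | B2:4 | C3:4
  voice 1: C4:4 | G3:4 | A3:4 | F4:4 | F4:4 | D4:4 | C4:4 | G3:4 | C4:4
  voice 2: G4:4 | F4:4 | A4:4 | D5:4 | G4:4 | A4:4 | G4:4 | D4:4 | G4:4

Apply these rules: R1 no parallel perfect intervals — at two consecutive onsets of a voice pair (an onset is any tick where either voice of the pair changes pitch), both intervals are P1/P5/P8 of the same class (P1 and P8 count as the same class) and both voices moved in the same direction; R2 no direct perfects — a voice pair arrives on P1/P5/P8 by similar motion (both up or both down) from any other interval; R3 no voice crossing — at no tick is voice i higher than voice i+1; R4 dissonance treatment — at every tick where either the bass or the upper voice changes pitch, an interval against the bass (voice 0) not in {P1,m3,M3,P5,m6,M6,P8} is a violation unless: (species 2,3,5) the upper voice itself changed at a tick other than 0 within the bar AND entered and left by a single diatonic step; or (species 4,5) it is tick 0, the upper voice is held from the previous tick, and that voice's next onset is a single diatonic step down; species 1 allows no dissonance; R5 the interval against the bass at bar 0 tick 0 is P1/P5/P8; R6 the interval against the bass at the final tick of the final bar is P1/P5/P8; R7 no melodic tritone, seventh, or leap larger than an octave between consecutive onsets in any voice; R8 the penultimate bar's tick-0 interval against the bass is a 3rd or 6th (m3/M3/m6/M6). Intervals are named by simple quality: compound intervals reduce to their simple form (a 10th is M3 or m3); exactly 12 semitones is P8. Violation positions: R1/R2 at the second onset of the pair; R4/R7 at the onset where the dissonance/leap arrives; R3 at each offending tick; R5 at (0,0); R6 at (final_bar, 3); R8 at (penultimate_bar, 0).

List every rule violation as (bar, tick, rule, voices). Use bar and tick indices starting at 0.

bar 0: v0=C3 v1=C4 v2=G4 downbeat P5
bar 1: v0=E3 v1=G3 v2=F4 downbeat m2
bar 2: v0=F3 v1=A3 v2=A4 downbeat M3
bar 3: v0=G3 v1=F4 v2=D5 downbeat P5
bar 4: v0=A3 v1=F4 v2=G4 downbeat m7
bar 5: v0=B3 v1=D4 v2=A4 downbeat m7
bar 6: v0=A3 v1=C4 v2=G4 downbeat m7
bar 7: v0=B2 v1=G3 v2=D4 downbeat m3
bar 8: v0=C3 v1=C4 v2=G4 downbeat P5
  -> R4 @ bar 1 tick 0 v(0, 2): E3/F4 m2 untreated
  -> R2 @ bar 2 tick 0 v(1, 2): G3/F4 m7 -> A3/A4 P8 similar
  -> R2 @ bar 3 tick 0 v(0, 2): F3/A4 M3 -> G3/D5 P5 similar
  -> R4 @ bar 3 tick 0 v(0, 1): G3/F4 m7 untreated
  -> R4 @ bar 4 tick 0 v(0, 2): A3/G4 m7 untreated
  -> R4 @ bar 5 tick 0 v(0, 2): B3/A4 m7 untreated
  -> R1 @ bar 6 tick 0 v(1, 2): D4/A4 P5 -> C4/G4 P5 similar
  -> R4 @ bar 6 tick 0 v(0, 2): A3/G4 m7 untreated
  -> R1 @ bar 7 tick 0 v(1, 2): C4/G4 P5 -> G3/D4 P5 similar
  -> R7 @ bar 7 tick 0 v(0,): A3->B2 leap 10st
  -> R1 @ bar 8 tick 0 v(1, 2): G3/D4 P5 -> C4/G4 P5 similar
  -> R2 @ bar 8 tick 0 v(0, 1): B2/G3 m6 -> C3/C4 P8 similar
  -> R2 @ bar 8 tick 0 v(0, 2): B2/D4 m3 -> C3/G4 P5 similar

(1, 0, R4, (0, 2))
(2, 0, R2, (1, 2))
(3, 0, R2, (0, 2))
(3, 0, R4, (0, 1))
(4, 0, R4, (0, 2))
(5, 0, R4, (0, 2))
(6, 0, R1, (1, 2))
(6, 0, R4, (0, 2))
(7, 0, R1, (1, 2))
(7, 0, R7, (0,))
(8, 0, R1, (1, 2))
(8, 0, R2, (0, 1))
(8, 0, R2, (0, 2))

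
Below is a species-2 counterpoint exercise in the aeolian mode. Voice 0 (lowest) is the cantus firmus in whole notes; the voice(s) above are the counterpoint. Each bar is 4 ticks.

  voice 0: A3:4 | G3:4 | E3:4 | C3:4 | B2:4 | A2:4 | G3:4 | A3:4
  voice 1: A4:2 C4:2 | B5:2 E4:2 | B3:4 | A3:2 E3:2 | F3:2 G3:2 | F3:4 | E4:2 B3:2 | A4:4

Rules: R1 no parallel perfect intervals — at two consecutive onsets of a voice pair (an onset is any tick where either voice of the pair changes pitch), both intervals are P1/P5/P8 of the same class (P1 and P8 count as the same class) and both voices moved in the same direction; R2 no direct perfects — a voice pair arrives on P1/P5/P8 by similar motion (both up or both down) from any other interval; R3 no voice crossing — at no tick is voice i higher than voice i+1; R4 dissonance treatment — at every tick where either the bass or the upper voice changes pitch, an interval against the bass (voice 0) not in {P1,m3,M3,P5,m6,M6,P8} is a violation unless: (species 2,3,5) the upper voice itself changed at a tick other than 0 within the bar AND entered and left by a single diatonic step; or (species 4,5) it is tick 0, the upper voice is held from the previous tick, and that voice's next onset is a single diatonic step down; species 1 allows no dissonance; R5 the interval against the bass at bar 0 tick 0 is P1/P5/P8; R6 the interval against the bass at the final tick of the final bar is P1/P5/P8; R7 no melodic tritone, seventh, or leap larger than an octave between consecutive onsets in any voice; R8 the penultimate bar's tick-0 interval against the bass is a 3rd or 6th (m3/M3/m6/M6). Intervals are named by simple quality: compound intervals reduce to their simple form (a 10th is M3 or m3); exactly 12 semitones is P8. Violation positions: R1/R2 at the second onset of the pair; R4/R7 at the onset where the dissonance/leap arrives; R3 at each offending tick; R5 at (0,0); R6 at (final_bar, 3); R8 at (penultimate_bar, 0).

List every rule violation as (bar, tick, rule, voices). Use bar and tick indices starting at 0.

bar 0: v0=A3 v1=A4 downbeat P8
bar 1: v0=G3 v1=B5 downbeat M3
bar 2: v0=E3 v1=B3 downbeat P5
bar 3: v0=C3 v1=A3 downbeat M6
bar 4: v0=B2 v1=F3 downbeat TT
bar 5: v0=A2 v1=F3 downbeat m6
bar 6: v0=G3 v1=E4 downbeat M6
bar 7: v0=A3 v1=A4 downbeat P8
  -> R7 @ bar 1 tick 0 v(1,): C4->B5 leap 23st
  -> R7 @ bar 1 tick 2 v(1,): B5->E4 leap 19st
  -> R2 @ bar 2 tick 0 v(0, 1): G3/E4 M6 -> E3/B3 P5 similar
  -> R4 @ bar 4 tick 0 v(0, 1): B2/F3 TT untreated
  -> R7 @ bar 6 tick 0 v(0,): A2->G3 leap 10st
  -> R7 @ bar 6 tick 0 v(1,): F3->E4 leap 11st
  -> R2 @ bar 7 tick 0 v(0, 1): G3/B3 M3 -> A3/A4 P8 similar
  -> R7 @ bar 7 tick 0 v(1,): B3->A4 leap 10st

(1, 0, R7, (1,))
(1, 2, R7, (1,))
(2, 0, R2, (0, 1))
(4, 0, R4, (0, 1))
(6, 0, R7, (0,))
(6, 0, R7, (1,))
(7, 0, R2, (0, 1))
(7, 0, R7, (1,))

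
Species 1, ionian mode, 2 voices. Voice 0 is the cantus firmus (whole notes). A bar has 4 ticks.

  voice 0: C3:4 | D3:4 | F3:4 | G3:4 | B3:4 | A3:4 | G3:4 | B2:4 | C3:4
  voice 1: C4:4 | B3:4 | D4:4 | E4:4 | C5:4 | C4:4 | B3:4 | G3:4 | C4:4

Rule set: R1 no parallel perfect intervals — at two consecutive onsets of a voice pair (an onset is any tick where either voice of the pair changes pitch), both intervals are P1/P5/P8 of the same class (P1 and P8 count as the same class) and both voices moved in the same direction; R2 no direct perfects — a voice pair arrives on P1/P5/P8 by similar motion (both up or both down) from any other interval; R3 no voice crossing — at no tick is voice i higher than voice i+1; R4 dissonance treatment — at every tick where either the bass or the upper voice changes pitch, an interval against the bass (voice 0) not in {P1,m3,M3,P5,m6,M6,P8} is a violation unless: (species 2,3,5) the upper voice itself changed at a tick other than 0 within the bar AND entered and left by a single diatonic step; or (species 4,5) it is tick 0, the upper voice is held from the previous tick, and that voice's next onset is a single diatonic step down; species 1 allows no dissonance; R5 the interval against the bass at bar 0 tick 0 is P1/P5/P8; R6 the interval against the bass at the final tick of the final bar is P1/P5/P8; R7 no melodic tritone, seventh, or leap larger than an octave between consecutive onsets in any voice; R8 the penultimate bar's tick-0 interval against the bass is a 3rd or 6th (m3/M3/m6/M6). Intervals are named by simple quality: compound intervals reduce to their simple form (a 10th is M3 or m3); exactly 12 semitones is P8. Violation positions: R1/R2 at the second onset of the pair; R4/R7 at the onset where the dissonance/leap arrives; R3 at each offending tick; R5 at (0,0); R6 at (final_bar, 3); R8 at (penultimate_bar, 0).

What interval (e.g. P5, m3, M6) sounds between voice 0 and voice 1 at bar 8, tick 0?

voice 0=C3 voice 1=C4 -> P8

P8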